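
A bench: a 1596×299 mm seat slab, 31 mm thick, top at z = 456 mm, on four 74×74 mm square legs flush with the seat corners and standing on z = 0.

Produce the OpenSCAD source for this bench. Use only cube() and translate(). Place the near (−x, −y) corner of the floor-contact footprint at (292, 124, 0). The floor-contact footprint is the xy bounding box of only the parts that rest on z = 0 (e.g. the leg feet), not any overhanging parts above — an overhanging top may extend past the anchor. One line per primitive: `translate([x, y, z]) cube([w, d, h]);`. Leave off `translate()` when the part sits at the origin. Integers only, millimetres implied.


translate([292, 124, 425]) cube([1596, 299, 31]);
translate([292, 124, 0]) cube([74, 74, 425]);
translate([292, 349, 0]) cube([74, 74, 425]);
translate([1814, 124, 0]) cube([74, 74, 425]);
translate([1814, 349, 0]) cube([74, 74, 425]);


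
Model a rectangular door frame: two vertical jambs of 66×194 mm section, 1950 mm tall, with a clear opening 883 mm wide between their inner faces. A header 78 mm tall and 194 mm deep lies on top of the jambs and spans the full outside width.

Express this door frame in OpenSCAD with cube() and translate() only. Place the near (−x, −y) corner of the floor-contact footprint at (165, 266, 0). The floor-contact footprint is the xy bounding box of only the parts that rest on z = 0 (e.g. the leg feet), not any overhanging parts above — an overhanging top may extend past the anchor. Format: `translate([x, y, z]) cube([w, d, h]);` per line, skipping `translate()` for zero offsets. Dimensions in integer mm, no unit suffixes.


translate([165, 266, 0]) cube([66, 194, 1950]);
translate([1114, 266, 0]) cube([66, 194, 1950]);
translate([165, 266, 1950]) cube([1015, 194, 78]);


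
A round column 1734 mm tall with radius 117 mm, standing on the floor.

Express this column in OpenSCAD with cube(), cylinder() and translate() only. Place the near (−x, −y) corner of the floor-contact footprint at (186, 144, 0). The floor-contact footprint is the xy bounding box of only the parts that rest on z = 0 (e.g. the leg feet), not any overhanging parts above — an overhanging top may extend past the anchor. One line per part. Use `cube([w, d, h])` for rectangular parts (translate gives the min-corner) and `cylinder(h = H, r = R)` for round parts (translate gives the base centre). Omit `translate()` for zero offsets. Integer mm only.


translate([303, 261, 0]) cylinder(h = 1734, r = 117);


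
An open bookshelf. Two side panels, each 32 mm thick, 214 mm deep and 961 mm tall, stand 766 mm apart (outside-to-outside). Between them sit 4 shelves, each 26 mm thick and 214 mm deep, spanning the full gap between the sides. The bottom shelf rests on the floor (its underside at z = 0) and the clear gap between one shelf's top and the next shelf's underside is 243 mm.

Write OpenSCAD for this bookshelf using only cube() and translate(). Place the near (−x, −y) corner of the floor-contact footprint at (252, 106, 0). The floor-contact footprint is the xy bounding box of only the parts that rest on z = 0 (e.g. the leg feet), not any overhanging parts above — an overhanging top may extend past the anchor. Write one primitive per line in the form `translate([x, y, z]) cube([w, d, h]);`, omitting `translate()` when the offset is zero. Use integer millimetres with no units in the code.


translate([252, 106, 0]) cube([32, 214, 961]);
translate([986, 106, 0]) cube([32, 214, 961]);
translate([284, 106, 0]) cube([702, 214, 26]);
translate([284, 106, 269]) cube([702, 214, 26]);
translate([284, 106, 538]) cube([702, 214, 26]);
translate([284, 106, 807]) cube([702, 214, 26]);


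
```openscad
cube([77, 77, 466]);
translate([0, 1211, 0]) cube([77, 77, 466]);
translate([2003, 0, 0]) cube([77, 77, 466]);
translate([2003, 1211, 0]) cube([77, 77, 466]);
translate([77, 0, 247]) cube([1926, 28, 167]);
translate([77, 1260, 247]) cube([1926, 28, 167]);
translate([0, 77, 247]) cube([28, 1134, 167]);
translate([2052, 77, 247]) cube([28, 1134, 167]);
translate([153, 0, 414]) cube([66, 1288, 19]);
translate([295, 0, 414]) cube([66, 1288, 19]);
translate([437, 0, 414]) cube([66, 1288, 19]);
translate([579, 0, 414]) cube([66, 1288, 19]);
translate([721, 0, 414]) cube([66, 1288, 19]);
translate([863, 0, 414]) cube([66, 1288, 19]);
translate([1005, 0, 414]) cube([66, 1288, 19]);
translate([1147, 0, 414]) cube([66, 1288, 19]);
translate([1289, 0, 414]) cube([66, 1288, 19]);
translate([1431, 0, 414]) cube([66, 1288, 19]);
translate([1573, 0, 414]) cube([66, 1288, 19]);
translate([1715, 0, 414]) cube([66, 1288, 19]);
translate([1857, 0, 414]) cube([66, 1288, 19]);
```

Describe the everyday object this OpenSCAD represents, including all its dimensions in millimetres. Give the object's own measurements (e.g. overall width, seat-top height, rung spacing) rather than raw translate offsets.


A bed frame 2080 mm long (x) by 1288 mm wide (y). Four 77×77 mm corner posts, 466 mm tall, at the corners of the footprint. Four rails of 28 mm thickness and 167 mm height run between adjacent posts with their undersides at z = 247 mm, their outer faces flush with the outside of the frame (the two x-running rails run between the posts' inner faces; the two y-running rails run between the posts' inner faces). 13 slats, each 66 mm wide (x) and 19 mm thick, lie across the top of the two x-running rails, running the full 1288 mm width of the frame in y; along x they sit between the end posts with a 76 mm gap after the −x posts and between neighbouring slats, leaving 80 mm before the +x posts.


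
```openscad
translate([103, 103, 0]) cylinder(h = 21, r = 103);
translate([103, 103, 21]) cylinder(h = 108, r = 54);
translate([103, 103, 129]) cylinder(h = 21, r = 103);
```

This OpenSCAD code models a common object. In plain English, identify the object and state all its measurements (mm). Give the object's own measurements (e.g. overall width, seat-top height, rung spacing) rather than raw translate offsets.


A spool: two coaxial disc flanges of radius 103 mm and thickness 21 mm, joined by a core cylinder of radius 54 mm and height 108 mm. The lower flange rests on z = 0 and the three cylinders share a vertical axis.


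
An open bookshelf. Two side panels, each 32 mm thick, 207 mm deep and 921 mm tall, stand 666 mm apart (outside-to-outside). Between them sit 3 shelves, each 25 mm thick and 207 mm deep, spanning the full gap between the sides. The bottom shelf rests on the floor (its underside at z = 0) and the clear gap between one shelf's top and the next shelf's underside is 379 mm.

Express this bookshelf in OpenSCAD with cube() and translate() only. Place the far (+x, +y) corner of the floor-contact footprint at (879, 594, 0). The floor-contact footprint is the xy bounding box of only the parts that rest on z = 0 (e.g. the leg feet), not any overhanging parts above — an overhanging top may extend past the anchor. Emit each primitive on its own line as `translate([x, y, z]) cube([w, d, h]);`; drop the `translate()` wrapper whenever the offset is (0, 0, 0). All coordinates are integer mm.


translate([213, 387, 0]) cube([32, 207, 921]);
translate([847, 387, 0]) cube([32, 207, 921]);
translate([245, 387, 0]) cube([602, 207, 25]);
translate([245, 387, 404]) cube([602, 207, 25]);
translate([245, 387, 808]) cube([602, 207, 25]);


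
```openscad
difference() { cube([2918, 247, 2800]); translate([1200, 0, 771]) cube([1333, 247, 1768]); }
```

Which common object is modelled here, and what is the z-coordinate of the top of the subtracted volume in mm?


A wall with a window opening. The window head height is 2539 mm.

A wall with a rectangular opening subtracted — a window. Sill at z = 771, opening 1768 mm tall, so the head is at 771 + 1768 = 2539 mm.


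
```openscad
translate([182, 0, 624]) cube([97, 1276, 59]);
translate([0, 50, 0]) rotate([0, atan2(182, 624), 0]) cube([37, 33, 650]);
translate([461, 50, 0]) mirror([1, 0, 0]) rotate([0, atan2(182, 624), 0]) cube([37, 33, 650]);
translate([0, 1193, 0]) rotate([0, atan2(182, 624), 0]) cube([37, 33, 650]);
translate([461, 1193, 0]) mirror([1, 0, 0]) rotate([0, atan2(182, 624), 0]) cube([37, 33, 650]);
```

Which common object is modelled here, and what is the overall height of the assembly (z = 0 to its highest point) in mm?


A sawhorse. The overall height is 683 mm.

A beam across two mirrored pairs of raked legs — a sawhorse. The beam's underside is at z = 624 (matching the legs' vertical rise in atan2(182, 624)) and the beam is 59 mm tall, so its top is at 624 + 59 = 683 mm. The raked legs top out at the beam's underside, so that is the highest point.


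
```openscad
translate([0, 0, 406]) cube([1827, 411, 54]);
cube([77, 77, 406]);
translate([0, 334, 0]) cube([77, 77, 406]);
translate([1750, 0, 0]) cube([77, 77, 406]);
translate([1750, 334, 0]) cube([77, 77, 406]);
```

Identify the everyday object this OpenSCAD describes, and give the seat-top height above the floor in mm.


A bench. The seat-top height is 460 mm.

A long slab on four corner posts — a bench. The slab sits at z = 406 with thickness 54, so the top is 406 + 54 = 460 mm.


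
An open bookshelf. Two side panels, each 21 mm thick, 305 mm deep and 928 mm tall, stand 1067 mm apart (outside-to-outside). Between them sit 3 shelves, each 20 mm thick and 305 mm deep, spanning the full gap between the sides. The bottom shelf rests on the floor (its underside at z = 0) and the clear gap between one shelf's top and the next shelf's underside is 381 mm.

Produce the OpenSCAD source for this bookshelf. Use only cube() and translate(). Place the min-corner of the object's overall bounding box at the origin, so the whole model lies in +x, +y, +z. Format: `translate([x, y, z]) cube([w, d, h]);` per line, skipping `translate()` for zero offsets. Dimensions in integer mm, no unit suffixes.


cube([21, 305, 928]);
translate([1046, 0, 0]) cube([21, 305, 928]);
translate([21, 0, 0]) cube([1025, 305, 20]);
translate([21, 0, 401]) cube([1025, 305, 20]);
translate([21, 0, 802]) cube([1025, 305, 20]);


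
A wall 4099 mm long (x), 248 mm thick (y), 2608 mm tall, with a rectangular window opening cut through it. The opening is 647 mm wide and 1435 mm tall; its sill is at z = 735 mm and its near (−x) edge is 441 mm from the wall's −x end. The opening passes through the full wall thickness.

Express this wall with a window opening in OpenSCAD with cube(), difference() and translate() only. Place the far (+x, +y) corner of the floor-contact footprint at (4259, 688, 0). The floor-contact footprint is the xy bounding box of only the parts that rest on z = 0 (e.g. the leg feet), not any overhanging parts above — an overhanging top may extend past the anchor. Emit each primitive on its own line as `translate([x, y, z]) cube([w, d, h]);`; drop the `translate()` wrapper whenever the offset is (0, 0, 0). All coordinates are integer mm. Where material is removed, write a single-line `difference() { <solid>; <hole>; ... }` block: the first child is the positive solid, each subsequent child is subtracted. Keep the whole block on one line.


difference() { translate([160, 440, 0]) cube([4099, 248, 2608]); translate([601, 440, 735]) cube([647, 248, 1435]); }


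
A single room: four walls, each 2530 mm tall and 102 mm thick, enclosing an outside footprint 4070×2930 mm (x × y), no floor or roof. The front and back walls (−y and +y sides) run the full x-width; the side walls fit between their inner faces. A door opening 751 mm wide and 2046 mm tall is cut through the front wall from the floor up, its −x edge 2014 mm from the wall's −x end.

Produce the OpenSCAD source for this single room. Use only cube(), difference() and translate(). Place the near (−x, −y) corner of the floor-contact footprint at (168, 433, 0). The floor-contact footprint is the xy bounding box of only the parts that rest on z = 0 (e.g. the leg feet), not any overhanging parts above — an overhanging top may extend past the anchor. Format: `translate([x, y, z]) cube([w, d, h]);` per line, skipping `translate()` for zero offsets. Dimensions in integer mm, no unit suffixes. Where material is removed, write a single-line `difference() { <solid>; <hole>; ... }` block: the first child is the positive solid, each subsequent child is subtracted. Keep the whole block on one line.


difference() { translate([168, 433, 0]) cube([4070, 102, 2530]); translate([2182, 433, 0]) cube([751, 102, 2046]); }
translate([168, 3261, 0]) cube([4070, 102, 2530]);
translate([168, 535, 0]) cube([102, 2726, 2530]);
translate([4136, 535, 0]) cube([102, 2726, 2530]);


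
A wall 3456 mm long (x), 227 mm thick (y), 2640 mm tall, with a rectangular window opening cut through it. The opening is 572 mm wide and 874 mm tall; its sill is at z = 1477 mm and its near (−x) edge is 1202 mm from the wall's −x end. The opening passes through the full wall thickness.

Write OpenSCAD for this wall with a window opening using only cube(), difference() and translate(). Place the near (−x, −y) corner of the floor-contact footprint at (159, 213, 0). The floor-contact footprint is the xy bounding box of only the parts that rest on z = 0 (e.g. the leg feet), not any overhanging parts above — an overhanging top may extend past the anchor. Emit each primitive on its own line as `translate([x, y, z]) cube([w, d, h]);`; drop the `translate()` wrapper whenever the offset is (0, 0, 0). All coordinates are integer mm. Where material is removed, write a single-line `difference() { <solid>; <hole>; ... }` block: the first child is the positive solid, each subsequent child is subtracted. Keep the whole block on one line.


difference() { translate([159, 213, 0]) cube([3456, 227, 2640]); translate([1361, 213, 1477]) cube([572, 227, 874]); }


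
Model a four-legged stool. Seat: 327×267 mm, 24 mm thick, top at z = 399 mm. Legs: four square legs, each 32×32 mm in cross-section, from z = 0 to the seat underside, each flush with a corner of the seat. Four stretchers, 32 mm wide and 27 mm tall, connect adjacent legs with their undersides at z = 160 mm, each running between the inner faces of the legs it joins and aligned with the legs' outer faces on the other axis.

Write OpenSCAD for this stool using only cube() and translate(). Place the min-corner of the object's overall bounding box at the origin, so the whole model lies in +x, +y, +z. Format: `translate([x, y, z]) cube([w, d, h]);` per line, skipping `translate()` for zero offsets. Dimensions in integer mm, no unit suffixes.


// leg_h = 399 - 24 = 375
// stretcher span = 327 - 2*32 = 263
translate([0, 0, 375]) cube([327, 267, 24]);
cube([32, 32, 375]);
translate([295, 0, 0]) cube([32, 32, 375]);
translate([0, 235, 0]) cube([32, 32, 375]);
translate([295, 235, 0]) cube([32, 32, 375]);
translate([32, 0, 160]) cube([263, 32, 27]);
translate([32, 235, 160]) cube([263, 32, 27]);
translate([0, 32, 160]) cube([32, 203, 27]);
translate([295, 32, 160]) cube([32, 203, 27]);


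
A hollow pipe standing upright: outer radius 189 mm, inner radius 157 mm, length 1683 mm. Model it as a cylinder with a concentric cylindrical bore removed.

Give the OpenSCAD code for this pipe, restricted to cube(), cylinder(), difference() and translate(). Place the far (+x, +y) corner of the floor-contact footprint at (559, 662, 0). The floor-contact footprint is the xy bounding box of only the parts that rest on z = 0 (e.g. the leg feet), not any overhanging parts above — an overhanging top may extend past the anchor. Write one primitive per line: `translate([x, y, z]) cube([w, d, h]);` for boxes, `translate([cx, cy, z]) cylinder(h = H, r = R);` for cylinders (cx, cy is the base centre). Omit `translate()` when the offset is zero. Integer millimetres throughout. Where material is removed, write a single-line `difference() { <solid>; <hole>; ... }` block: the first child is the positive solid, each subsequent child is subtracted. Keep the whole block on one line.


difference() { translate([370, 473, 0]) cylinder(h = 1683, r = 189); translate([370, 473, 0]) cylinder(h = 1683, r = 157); }


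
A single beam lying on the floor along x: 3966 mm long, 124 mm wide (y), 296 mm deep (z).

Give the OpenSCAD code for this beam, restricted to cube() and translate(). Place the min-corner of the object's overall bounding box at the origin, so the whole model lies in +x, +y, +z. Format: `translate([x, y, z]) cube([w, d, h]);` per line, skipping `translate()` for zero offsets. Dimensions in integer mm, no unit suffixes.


cube([3966, 124, 296]);


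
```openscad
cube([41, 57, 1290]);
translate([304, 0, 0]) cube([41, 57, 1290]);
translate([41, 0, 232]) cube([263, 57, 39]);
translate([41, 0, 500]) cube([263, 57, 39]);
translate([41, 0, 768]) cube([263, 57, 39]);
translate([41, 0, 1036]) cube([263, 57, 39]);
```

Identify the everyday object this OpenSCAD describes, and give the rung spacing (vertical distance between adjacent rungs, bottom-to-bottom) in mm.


A ladder. The rung spacing is 268 mm.

Two tall 41×57 posts with 4 short bars between them — a ladder. Adjacent rungs sit at z = 232 and z = 500, so the spacing is 500 − 232 = 268 mm.


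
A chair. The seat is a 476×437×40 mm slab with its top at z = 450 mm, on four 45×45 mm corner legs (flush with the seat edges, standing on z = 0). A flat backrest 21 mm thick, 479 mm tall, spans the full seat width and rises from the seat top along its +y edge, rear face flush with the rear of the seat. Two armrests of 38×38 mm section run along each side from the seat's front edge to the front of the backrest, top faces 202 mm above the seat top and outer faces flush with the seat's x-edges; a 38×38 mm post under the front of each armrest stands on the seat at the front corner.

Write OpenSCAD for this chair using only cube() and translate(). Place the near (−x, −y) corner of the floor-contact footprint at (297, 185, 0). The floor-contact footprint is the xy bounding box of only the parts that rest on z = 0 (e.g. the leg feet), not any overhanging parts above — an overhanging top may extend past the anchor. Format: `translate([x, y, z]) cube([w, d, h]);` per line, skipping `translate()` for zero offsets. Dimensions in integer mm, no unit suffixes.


translate([297, 185, 410]) cube([476, 437, 40]);
translate([297, 185, 0]) cube([45, 45, 410]);
translate([728, 185, 0]) cube([45, 45, 410]);
translate([297, 577, 0]) cube([45, 45, 410]);
translate([728, 577, 0]) cube([45, 45, 410]);
translate([297, 601, 450]) cube([476, 21, 479]);
translate([297, 185, 614]) cube([38, 416, 38]);
translate([735, 185, 614]) cube([38, 416, 38]);
translate([297, 185, 450]) cube([38, 38, 164]);
translate([735, 185, 450]) cube([38, 38, 164]);


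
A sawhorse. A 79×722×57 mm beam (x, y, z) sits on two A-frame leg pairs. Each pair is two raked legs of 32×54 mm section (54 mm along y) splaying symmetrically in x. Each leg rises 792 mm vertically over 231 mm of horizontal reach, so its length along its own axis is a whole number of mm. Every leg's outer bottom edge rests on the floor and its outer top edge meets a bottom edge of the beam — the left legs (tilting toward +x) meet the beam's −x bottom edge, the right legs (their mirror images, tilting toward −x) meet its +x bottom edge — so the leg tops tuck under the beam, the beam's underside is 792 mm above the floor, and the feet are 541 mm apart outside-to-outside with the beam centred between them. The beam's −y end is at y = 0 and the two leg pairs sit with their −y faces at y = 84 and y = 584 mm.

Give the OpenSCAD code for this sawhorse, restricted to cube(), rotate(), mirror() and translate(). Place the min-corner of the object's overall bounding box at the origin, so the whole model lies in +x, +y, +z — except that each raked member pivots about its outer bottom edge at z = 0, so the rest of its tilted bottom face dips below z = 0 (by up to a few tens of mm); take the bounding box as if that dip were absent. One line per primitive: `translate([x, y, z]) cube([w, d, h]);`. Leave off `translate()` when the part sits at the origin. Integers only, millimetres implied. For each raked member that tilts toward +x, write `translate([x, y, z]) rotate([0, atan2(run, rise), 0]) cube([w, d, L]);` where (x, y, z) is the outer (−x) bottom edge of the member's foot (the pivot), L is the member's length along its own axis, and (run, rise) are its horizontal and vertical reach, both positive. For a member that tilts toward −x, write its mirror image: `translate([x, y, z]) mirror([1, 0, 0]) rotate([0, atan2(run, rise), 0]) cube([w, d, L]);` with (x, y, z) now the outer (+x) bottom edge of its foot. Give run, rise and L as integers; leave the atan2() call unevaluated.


translate([231, 0, 792]) cube([79, 722, 57]);
translate([0, 84, 0]) rotate([0, atan2(231, 792), 0]) cube([32, 54, 825]);
translate([541, 84, 0]) mirror([1, 0, 0]) rotate([0, atan2(231, 792), 0]) cube([32, 54, 825]);
translate([0, 584, 0]) rotate([0, atan2(231, 792), 0]) cube([32, 54, 825]);
translate([541, 584, 0]) mirror([1, 0, 0]) rotate([0, atan2(231, 792), 0]) cube([32, 54, 825]);


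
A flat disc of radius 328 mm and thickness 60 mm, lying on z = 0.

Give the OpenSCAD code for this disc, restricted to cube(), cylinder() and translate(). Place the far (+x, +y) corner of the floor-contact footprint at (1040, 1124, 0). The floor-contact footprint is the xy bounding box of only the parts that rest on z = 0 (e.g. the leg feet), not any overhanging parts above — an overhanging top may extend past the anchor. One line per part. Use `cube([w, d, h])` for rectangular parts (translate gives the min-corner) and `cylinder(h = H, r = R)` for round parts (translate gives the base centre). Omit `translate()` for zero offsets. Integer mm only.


translate([712, 796, 0]) cylinder(h = 60, r = 328);


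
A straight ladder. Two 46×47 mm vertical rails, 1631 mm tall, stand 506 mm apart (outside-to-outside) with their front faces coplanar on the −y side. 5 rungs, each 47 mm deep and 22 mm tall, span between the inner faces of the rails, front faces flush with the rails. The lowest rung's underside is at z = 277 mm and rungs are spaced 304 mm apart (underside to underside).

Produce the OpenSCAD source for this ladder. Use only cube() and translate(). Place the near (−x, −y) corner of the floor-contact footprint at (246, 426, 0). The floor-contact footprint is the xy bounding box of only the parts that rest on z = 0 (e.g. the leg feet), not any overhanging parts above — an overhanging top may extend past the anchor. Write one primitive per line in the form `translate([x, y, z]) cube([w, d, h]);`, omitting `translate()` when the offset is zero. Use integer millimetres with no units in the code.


translate([246, 426, 0]) cube([46, 47, 1631]);
translate([706, 426, 0]) cube([46, 47, 1631]);
translate([292, 426, 277]) cube([414, 47, 22]);
translate([292, 426, 581]) cube([414, 47, 22]);
translate([292, 426, 885]) cube([414, 47, 22]);
translate([292, 426, 1189]) cube([414, 47, 22]);
translate([292, 426, 1493]) cube([414, 47, 22]);


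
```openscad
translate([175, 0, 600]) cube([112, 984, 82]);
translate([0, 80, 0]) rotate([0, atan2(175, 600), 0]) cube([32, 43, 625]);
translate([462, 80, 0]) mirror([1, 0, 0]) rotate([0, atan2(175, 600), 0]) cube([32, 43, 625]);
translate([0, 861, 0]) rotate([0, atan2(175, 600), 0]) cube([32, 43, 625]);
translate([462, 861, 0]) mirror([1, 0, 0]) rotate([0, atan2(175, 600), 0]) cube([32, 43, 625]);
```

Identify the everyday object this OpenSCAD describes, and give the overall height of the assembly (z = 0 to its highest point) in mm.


A sawhorse. The overall height is 682 mm.

A beam across two mirrored pairs of raked legs — a sawhorse. The beam's underside is at z = 600 (matching the legs' vertical rise in atan2(175, 600)) and the beam is 82 mm tall, so its top is at 600 + 82 = 682 mm. The raked legs top out at the beam's underside, so that is the highest point.


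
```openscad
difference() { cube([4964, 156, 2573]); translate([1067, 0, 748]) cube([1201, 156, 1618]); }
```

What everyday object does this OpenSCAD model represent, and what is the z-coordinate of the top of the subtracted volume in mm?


A wall with a window opening. The window head height is 2366 mm.

A wall with a rectangular opening subtracted — a window. Sill at z = 748, opening 1618 mm tall, so the head is at 748 + 1618 = 2366 mm.


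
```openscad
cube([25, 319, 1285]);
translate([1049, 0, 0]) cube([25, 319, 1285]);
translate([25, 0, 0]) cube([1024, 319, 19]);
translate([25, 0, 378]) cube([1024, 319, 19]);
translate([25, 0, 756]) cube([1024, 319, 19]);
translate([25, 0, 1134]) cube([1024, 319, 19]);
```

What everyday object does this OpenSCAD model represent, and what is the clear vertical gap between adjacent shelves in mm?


A bookshelf. The clear shelf gap is 359 mm.

Two tall side panels with 4 horizontal boards between them — a bookshelf. The first two shelf undersides are at z = 0 and z = 378; with shelf thickness 19, the clear gap is 378 − 0 − 19 = 359 mm.


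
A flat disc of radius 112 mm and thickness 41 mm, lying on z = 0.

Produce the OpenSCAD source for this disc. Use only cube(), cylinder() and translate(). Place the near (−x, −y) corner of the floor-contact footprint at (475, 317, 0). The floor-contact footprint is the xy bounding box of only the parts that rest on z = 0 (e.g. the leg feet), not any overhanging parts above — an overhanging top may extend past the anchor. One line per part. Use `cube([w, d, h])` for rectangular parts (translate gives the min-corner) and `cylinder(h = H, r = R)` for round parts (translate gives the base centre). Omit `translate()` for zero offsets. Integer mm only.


translate([587, 429, 0]) cylinder(h = 41, r = 112);


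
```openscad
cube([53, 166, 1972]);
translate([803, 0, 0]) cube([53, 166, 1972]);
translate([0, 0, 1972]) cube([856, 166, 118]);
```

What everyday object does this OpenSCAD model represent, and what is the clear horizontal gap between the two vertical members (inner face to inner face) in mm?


A door frame. The clear opening width is 750 mm.

Two 1972 mm tall posts with a header on top — a door frame. The left jamb is 53 mm wide at x = 0; the right jamb starts at x = 803. The clear opening is 803 − 53 = 750 mm.


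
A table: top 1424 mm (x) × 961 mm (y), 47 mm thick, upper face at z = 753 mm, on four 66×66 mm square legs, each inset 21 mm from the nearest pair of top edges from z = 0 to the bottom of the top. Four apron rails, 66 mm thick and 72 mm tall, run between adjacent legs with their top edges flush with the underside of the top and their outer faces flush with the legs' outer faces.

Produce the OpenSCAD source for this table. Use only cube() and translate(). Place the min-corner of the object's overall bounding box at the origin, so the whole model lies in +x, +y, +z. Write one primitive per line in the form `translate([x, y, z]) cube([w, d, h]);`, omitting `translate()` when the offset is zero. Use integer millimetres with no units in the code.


translate([0, 0, 706]) cube([1424, 961, 47]);
translate([21, 21, 0]) cube([66, 66, 706]);
translate([1337, 21, 0]) cube([66, 66, 706]);
translate([21, 874, 0]) cube([66, 66, 706]);
translate([1337, 874, 0]) cube([66, 66, 706]);
translate([87, 21, 634]) cube([1250, 66, 72]);
translate([87, 874, 634]) cube([1250, 66, 72]);
translate([21, 87, 634]) cube([66, 787, 72]);
translate([1337, 87, 634]) cube([66, 787, 72]);


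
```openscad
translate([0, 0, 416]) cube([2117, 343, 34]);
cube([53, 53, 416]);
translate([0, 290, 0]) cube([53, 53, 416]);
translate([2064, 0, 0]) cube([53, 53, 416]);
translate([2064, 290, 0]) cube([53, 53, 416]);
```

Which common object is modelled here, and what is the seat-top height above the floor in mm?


A bench. The seat-top height is 450 mm.

A long slab on four corner posts — a bench. The slab sits at z = 416 with thickness 34, so the top is 416 + 34 = 450 mm.


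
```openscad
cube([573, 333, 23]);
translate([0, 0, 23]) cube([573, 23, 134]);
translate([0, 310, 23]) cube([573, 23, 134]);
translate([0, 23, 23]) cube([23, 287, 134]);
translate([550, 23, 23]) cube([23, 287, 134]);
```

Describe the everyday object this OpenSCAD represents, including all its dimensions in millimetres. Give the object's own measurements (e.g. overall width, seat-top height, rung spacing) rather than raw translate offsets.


An open-topped rectangular box: outside dimensions 573×333×157 mm, with a uniform wall and base thickness of 23 mm. The base is a full 573×333 slab on the floor; four walls sit on top of the base. The front and back walls (the −y and +y sides) span the full width; the two side walls fit between them.


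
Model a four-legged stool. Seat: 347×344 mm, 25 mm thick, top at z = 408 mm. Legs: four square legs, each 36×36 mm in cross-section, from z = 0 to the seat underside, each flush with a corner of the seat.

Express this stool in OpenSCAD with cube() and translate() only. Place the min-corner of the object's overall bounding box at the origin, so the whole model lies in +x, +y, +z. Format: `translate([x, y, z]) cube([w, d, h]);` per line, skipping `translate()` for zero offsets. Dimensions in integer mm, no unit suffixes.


translate([0, 0, 383]) cube([347, 344, 25]);
cube([36, 36, 383]);
translate([311, 0, 0]) cube([36, 36, 383]);
translate([0, 308, 0]) cube([36, 36, 383]);
translate([311, 308, 0]) cube([36, 36, 383]);


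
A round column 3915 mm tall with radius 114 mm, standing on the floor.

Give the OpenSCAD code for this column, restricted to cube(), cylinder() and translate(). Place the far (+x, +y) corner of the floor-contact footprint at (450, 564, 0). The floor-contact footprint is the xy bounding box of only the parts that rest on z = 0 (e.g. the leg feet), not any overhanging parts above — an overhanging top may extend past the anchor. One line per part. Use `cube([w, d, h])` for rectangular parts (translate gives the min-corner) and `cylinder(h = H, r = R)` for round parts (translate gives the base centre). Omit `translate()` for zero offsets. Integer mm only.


translate([336, 450, 0]) cylinder(h = 3915, r = 114);


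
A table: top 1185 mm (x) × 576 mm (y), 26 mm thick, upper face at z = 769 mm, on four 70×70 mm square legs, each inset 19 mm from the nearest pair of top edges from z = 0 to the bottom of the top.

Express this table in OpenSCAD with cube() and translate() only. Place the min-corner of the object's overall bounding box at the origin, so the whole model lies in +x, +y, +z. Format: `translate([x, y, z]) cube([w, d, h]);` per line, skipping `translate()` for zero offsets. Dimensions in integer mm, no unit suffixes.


// leg_h = 769 - 26 = 743
translate([0, 0, 743]) cube([1185, 576, 26]);
translate([19, 19, 0]) cube([70, 70, 743]);
translate([1096, 19, 0]) cube([70, 70, 743]);
translate([19, 487, 0]) cube([70, 70, 743]);
translate([1096, 487, 0]) cube([70, 70, 743]);


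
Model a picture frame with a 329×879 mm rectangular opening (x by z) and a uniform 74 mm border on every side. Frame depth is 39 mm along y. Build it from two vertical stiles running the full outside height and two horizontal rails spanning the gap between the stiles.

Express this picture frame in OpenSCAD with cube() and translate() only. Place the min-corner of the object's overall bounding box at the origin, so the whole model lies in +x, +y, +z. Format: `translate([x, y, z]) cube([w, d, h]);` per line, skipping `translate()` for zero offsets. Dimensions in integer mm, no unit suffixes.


cube([74, 39, 1027]);
translate([403, 0, 0]) cube([74, 39, 1027]);
translate([74, 0, 0]) cube([329, 39, 74]);
translate([74, 0, 953]) cube([329, 39, 74]);


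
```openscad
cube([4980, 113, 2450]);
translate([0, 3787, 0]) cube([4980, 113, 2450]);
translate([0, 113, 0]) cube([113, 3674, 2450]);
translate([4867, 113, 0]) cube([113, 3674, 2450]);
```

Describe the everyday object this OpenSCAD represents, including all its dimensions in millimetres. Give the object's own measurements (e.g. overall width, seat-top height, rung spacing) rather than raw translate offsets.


The wall frame of a small rectangular building: four walls, each 2450 mm tall and 113 mm thick, enclosing a footprint 4980 mm (x) by 3900 mm (y) outside-to-outside, with no floor or roof. The front and back walls (the −y and +y sides) span the full width; the two side walls fit between them.


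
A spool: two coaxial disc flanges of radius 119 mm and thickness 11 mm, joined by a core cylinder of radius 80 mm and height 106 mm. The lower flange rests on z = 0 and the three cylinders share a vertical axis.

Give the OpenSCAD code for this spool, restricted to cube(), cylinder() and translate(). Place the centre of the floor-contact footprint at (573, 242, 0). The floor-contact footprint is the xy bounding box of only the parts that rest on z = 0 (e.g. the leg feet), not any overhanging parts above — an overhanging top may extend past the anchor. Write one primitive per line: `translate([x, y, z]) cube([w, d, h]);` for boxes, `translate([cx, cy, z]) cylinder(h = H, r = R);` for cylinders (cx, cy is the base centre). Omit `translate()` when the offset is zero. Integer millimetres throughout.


translate([573, 242, 0]) cylinder(h = 11, r = 119);
translate([573, 242, 11]) cylinder(h = 106, r = 80);
translate([573, 242, 117]) cylinder(h = 11, r = 119);


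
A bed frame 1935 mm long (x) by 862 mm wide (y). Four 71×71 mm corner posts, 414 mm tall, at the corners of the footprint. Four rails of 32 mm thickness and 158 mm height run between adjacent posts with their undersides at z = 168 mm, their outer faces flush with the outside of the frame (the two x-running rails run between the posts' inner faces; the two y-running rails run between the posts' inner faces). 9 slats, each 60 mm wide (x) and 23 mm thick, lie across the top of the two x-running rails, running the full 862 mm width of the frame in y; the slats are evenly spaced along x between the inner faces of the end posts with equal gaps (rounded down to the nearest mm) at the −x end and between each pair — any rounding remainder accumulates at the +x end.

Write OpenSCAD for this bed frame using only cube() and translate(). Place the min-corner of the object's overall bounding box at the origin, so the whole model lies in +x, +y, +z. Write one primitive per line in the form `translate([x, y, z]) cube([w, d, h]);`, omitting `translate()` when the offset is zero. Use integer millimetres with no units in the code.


cube([71, 71, 414]);
translate([0, 791, 0]) cube([71, 71, 414]);
translate([1864, 0, 0]) cube([71, 71, 414]);
translate([1864, 791, 0]) cube([71, 71, 414]);
translate([71, 0, 168]) cube([1793, 32, 158]);
translate([71, 830, 168]) cube([1793, 32, 158]);
translate([0, 71, 168]) cube([32, 720, 158]);
translate([1903, 71, 168]) cube([32, 720, 158]);
translate([196, 0, 326]) cube([60, 862, 23]);
translate([381, 0, 326]) cube([60, 862, 23]);
translate([566, 0, 326]) cube([60, 862, 23]);
translate([751, 0, 326]) cube([60, 862, 23]);
translate([936, 0, 326]) cube([60, 862, 23]);
translate([1121, 0, 326]) cube([60, 862, 23]);
translate([1306, 0, 326]) cube([60, 862, 23]);
translate([1491, 0, 326]) cube([60, 862, 23]);
translate([1676, 0, 326]) cube([60, 862, 23]);


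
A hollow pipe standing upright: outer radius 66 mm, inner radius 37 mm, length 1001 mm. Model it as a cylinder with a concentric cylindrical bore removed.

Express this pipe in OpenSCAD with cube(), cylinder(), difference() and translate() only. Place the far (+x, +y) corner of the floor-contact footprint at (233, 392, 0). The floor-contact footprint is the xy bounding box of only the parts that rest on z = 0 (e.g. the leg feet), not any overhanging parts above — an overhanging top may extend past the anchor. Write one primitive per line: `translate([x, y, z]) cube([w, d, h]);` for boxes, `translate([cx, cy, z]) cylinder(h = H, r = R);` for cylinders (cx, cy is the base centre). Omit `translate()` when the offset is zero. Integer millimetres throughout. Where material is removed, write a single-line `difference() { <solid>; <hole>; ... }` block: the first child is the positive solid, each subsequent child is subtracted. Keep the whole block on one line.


difference() { translate([167, 326, 0]) cylinder(h = 1001, r = 66); translate([167, 326, 0]) cylinder(h = 1001, r = 37); }


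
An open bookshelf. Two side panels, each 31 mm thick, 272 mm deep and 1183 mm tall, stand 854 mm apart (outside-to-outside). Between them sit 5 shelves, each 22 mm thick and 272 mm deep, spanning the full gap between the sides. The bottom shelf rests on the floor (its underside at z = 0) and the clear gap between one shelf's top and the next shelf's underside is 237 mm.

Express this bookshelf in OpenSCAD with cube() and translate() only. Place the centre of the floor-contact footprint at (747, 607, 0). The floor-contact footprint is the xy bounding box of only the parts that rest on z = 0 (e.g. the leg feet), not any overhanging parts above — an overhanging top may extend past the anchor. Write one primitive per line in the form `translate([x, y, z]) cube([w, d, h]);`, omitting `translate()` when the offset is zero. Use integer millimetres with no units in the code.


translate([320, 471, 0]) cube([31, 272, 1183]);
translate([1143, 471, 0]) cube([31, 272, 1183]);
translate([351, 471, 0]) cube([792, 272, 22]);
translate([351, 471, 259]) cube([792, 272, 22]);
translate([351, 471, 518]) cube([792, 272, 22]);
translate([351, 471, 777]) cube([792, 272, 22]);
translate([351, 471, 1036]) cube([792, 272, 22]);


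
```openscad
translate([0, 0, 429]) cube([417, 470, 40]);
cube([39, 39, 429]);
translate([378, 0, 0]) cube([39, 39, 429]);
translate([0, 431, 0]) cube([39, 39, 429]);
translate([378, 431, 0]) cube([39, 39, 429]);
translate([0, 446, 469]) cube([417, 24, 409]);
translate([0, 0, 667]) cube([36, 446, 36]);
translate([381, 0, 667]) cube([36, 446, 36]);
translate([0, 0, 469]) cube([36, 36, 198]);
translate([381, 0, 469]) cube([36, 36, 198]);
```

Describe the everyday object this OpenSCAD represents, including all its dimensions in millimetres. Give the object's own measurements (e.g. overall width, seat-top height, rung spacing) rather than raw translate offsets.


A chair. The seat is a 417×470×40 mm slab with its top at z = 469 mm, on four 39×39 mm corner legs (flush with the seat edges, standing on z = 0). A flat backrest 24 mm thick, 409 mm tall, spans the full seat width and rises from the seat top along its +y edge, rear face flush with the rear of the seat. Two armrests of 36×36 mm section run along each side from the seat's front edge to the front of the backrest, top faces 234 mm above the seat top and outer faces flush with the seat's x-edges; a 36×36 mm post under the front of each armrest stands on the seat at the front corner.


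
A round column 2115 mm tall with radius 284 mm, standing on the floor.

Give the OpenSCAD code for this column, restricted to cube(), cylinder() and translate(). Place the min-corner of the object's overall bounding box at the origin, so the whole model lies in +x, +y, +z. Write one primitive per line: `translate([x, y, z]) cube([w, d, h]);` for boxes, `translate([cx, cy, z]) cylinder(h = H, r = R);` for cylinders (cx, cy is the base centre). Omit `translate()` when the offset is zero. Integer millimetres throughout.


translate([284, 284, 0]) cylinder(h = 2115, r = 284);


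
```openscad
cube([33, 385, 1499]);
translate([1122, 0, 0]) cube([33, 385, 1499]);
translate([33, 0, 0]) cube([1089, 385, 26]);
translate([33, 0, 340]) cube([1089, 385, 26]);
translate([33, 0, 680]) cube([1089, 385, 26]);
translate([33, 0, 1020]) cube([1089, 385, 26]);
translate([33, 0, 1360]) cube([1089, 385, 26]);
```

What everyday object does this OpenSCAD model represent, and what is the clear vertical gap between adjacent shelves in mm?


A bookshelf. The clear shelf gap is 314 mm.

Two tall side panels with 5 horizontal boards between them — a bookshelf. The first two shelf undersides are at z = 0 and z = 340; with shelf thickness 26, the clear gap is 340 − 0 − 26 = 314 mm.


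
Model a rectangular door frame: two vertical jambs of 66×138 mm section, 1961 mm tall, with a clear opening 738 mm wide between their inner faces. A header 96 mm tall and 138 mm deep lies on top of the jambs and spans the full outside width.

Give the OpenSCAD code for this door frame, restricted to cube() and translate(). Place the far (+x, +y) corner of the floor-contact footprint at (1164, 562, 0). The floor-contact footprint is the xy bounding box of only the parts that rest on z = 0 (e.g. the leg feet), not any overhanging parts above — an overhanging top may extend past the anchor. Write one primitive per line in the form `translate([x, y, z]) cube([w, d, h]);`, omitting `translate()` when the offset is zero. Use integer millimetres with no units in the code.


translate([294, 424, 0]) cube([66, 138, 1961]);
translate([1098, 424, 0]) cube([66, 138, 1961]);
translate([294, 424, 1961]) cube([870, 138, 96]);
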